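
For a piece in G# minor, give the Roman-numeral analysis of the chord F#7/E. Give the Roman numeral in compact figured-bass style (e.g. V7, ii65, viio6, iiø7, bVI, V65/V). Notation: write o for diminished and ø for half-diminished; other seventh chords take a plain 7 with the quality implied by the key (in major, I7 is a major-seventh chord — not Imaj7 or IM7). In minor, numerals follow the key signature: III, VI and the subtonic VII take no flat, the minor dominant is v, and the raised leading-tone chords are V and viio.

The pitches F#-A#-C#-E form a dominant seventh chord rooted on F#.
In G# minor, F# is the subtonic; the diatonic dominant seventh chord there is VII7.
With E in the bass the chord is in third inversion, so the figured bass is 42.

VII42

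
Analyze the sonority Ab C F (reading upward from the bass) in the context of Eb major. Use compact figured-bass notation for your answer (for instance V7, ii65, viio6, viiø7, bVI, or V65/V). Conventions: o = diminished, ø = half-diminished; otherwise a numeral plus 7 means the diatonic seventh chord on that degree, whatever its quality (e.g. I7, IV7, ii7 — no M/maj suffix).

The pitches F-Ab-C form a minor triad rooted on F.
In Eb major, F is the supertonic; the diatonic minor triad there is ii.
With Ab in the bass the chord is in first inversion, so the figured bass is 6.

ii6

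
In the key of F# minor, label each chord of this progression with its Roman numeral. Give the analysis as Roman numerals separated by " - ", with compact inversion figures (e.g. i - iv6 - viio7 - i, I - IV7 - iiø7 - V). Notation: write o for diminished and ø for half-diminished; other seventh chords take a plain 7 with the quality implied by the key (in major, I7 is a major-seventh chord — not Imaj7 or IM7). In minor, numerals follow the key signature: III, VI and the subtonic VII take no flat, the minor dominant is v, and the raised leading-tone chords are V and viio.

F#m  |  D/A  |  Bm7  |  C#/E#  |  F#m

F#m: minor triad on F# = scale degree 1 → i.
D/A has root D, degree 6 in F# minor, so VI64.
Bm7: minor seventh chord on B = scale degree 4 → iv7.
C#/E#: major triad on C# = scale degree 5 → V6.
F#m: minor triad on F# = scale degree 1 → i.

i - VI64 - iv7 - V6 - i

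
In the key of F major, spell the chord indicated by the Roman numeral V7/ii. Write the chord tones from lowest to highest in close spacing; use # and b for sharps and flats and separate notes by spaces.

The slash means an applied dominant: we want the dominant of ii. In F major, ii is G minor, and its dominant is built on D.
Building a dominant seventh chord on D gives D-F#-A-C.

D F# A C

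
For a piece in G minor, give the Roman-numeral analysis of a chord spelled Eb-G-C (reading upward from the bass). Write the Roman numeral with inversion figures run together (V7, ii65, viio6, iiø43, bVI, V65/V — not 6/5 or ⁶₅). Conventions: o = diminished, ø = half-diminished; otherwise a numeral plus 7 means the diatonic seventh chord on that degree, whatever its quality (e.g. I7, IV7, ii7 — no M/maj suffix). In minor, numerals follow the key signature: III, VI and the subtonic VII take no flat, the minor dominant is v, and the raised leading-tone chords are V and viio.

The pitches C-Eb-G form a minor triad rooted on C.
C is scale degree 4 in G minor, and a minor triad on that degree is written iv.
With Eb in the bass the chord is in first inversion, so the figured bass is 6.

iv6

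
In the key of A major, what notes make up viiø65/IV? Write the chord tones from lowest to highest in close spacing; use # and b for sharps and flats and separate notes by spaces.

The slash marks an applied leading-tone chord: viio of IV. In A major, IV is D, so the leading tone to it is C#, a half step below.
Building a half-diminished seventh chord on C# gives C#-E-G-B.
The figured bass 65 indicates first inversion, placing the third (E) in the bass: E-G-B-C#.

E G B C#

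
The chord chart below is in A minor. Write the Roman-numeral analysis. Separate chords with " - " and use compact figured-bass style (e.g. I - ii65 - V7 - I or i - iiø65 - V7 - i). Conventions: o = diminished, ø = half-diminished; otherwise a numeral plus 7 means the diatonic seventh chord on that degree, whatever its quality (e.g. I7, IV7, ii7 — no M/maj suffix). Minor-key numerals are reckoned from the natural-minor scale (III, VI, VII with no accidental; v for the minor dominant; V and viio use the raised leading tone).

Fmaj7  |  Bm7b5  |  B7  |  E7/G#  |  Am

Fmaj7 has root F, degree 6 in A minor, so VI7.
Bm7b5: half-diminished seventh chord on B = scale degree 2 → iiø7.
B7 is the secondary dominant of V (dominant seventh chord on B): V7/V.
E7/G#: dominant seventh chord on E = scale degree 5 → V65.
Am has root A, degree 1 in A minor, so i.

VI7 - iiø7 - V7/V - V65 - i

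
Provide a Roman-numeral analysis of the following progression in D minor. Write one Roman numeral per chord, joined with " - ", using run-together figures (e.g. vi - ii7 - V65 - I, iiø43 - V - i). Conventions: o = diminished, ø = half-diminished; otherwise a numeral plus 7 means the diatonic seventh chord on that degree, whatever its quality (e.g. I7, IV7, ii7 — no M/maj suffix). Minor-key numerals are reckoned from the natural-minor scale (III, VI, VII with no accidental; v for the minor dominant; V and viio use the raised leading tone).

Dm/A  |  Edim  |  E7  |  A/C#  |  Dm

Dm/A: minor triad on D = scale degree 1 → i64.
Edim: diminished triad on E = scale degree 2 → iio.
E7: chromatic; E is V of V, so V7/V.
A/C#: major triad on A = scale degree 5 → V6.
Dm: minor triad on D = scale degree 1 → i.

i64 - iio - V7/V - V6 - i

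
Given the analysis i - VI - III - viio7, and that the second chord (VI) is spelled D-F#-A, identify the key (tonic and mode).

VI is given as D-F#-A — a major triad with root D.
Counting down 5 scale steps from D places the tonic on F#; a major triad on degree 6 is diatonic only in minor.

F# minor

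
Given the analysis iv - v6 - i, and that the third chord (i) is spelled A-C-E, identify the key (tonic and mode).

A minor

i is given as A-C-E — a minor triad with root A.
If A is scale degree 1 and the mode makes that degree carry a minor triad, the tonic is A and the mode is minor.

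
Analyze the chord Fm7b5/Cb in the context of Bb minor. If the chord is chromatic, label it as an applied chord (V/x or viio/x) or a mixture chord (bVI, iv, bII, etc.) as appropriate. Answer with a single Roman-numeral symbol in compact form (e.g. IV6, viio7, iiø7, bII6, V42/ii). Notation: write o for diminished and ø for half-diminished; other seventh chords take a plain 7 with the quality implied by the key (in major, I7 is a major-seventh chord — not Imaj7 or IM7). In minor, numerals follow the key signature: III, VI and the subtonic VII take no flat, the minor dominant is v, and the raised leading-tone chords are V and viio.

viiø43/VI

The pitches F-Ab-Cb-Eb form a half-diminished seventh chord rooted on F.
F sits a half step below Gb (VI in Bb minor); a diminished chord there is the applied leading-tone chord of VI.
With Cb in the bass the chord is in second inversion, so the figured bass is 43.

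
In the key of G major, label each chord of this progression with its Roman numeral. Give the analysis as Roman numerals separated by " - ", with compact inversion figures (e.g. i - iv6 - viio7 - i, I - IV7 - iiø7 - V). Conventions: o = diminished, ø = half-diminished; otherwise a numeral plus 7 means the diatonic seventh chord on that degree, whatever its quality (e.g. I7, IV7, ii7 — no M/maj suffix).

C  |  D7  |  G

C: major triad on C = scale degree 4 → IV.
D7: root D is the dominant; dominant seventh chord there is V7.
G: root G is the tonic; major triad there is I.

IV - V7 - I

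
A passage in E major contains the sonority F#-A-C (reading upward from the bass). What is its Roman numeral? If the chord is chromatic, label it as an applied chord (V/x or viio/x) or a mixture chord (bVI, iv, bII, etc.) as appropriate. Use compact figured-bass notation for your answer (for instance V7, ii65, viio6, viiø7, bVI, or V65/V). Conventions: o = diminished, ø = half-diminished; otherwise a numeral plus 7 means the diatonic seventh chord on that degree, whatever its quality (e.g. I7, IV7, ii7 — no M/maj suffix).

iio

The pitches F#-A-C form a diminished triad rooted on F#.
F# is the second degree of E major. This is the diminished supertonic triad, borrowed from the parallel minor.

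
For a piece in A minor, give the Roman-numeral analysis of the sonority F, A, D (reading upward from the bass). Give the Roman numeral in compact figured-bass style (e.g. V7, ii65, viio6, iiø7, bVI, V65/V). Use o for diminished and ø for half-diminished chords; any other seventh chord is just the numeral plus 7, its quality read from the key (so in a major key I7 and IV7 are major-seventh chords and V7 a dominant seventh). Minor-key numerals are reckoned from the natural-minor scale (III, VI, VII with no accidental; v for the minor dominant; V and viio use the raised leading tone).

iv6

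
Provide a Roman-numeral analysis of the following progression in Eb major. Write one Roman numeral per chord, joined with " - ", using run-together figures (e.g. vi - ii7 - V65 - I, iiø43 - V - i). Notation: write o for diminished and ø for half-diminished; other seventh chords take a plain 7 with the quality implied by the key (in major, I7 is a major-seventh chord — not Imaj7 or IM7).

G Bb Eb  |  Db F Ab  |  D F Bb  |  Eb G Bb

G-Bb-Eb: root Eb is the tonic; major triad there is I6.
Db-F-Ab is non-diatonic — bVII, a mixture chord from Eb minor.
D-F-Bb: major triad on Bb = scale degree 5 → V6.
Eb-G-Bb: major triad on Eb = scale degree 1 → I.

I6 - bVII - V6 - I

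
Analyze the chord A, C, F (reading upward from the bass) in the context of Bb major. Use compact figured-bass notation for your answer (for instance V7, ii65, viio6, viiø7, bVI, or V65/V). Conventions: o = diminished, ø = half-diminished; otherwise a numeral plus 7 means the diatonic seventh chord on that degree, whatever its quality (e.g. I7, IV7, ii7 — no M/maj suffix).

V6

The pitches F-A-C form a major triad rooted on F.
In Bb major, F is the dominant; the diatonic major triad there is V.
With A in the bass the chord is in first inversion, so the figured bass is 6.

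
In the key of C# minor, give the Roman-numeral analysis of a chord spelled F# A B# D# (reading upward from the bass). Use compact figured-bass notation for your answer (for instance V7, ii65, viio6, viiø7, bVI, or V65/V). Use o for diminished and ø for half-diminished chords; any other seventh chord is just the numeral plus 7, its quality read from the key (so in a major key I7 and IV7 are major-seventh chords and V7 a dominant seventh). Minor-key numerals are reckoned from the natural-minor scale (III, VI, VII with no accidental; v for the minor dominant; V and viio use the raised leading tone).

viio43

The pitches B#-D#-F#-A form a fully diminished seventh chord rooted on B#.
In C# minor, B# is the leading tone; the diatonic fully diminished seventh chord there is viio7.
With F# in the bass the chord is in second inversion, so the figured bass is 43.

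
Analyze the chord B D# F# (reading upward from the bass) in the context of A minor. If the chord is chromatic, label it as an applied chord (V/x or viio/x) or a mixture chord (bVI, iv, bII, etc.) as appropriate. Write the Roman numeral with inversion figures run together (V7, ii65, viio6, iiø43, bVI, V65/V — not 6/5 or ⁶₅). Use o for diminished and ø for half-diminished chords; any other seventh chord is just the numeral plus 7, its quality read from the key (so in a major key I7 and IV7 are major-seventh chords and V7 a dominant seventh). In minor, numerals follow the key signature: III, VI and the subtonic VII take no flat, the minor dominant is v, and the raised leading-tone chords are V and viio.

V/V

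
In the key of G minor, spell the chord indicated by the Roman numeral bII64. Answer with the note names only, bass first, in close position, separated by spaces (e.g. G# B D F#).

Eb Ab C

bII64 is the Neapolitan chord — a major triad on the lowered second degree. In G minor that root is Ab.
So the chord is Ab-C-Eb.
The figured bass 64 indicates second inversion, placing the fifth (Eb) in the bass: Eb-Ab-C.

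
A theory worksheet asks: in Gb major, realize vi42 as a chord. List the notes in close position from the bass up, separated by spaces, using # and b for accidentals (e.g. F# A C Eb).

The numeral's case and figure indicate a minor seventh chord. In Gb major its root, the sixth degree, is Eb.
Stacking thirds from Eb gives Eb-Gb-Bb-Db.
With the 42 figure the chord is in third inversion; from the bass Db upward in close position it reads Db-Eb-Gb-Bb.

Db Eb Gb Bb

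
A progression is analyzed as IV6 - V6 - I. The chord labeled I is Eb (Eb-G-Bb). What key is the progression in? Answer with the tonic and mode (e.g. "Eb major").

The chord Eb is a major triad rooted on Eb; its label is I.
If Eb is scale degree 1 and the mode makes that degree carry a major triad, the tonic is Eb and the mode is major.

Eb major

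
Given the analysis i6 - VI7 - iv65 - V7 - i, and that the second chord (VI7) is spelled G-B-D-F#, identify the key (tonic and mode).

VI7 is given as G-B-D-F# — a major seventh chord with root G.
If G is scale degree 6 and the mode makes that degree carry a major seventh chord, the tonic is B and the mode is minor.

B minor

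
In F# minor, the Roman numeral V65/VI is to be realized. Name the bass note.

C#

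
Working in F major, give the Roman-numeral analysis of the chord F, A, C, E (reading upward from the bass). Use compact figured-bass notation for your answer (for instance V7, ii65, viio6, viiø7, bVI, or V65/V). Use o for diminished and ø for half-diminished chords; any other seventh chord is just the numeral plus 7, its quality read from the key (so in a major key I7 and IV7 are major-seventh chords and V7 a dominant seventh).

I7

The pitches F-A-C-E form a major seventh chord rooted on F.
In F major, F is the tonic; the diatonic major seventh chord there is I7.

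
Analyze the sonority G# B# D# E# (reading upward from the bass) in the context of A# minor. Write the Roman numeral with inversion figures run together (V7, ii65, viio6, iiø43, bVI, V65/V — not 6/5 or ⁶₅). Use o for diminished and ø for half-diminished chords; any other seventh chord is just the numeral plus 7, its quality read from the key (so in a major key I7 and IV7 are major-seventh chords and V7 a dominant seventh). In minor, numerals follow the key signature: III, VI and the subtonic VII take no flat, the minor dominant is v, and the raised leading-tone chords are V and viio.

The pitches E#-G#-B#-D# form a minor seventh chord rooted on E#.
In A# minor, E# is the dominant; the diatonic minor seventh chord there is v7.
With G# in the bass the chord is in first inversion, so the figured bass is 65.

v65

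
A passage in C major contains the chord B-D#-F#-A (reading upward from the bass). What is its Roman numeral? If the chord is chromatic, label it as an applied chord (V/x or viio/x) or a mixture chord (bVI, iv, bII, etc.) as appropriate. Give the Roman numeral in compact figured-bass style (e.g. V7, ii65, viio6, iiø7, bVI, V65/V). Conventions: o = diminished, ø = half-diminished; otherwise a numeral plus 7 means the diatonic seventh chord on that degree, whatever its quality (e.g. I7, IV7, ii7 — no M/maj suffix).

V7/iii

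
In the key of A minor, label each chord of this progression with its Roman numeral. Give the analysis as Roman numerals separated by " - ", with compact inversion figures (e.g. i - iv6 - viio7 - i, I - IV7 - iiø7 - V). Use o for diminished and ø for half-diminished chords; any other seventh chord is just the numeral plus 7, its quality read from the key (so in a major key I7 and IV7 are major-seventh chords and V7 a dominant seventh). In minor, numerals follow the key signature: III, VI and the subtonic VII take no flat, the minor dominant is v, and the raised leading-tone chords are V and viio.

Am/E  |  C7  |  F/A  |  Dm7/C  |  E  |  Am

Am/E: root A is the tonic; minor triad there is i64.
C7: a dominant seventh chord on C, the applied dominant of VI → V7/VI.
F/A: major triad on F = scale degree 6 → VI6.
Dm7/C: minor seventh chord on D = scale degree 4 → iv42.
E has root E, degree 5 in A minor, so V.
Am: root A is the tonic; minor triad there is i.

i64 - V7/VI - VI6 - iv42 - V - i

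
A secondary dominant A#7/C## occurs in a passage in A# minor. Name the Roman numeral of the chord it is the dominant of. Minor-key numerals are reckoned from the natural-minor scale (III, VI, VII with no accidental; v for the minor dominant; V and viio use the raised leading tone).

The chord is a dominant seventh chord on A#.
A dominant resolves down a perfect fifth: A# → D#. In A# minor, D# is scale degree 4, i.e. iv.

iv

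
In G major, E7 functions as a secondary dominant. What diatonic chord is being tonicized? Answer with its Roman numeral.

The chord is a dominant seventh chord on E.
A dominant resolves down a perfect fifth: E → A. In G major, A is scale degree 2, i.e. ii.

ii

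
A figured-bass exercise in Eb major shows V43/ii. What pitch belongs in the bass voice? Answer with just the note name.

The applied chord V43/ii is rooted on C: C-E-G-Bb.
The figure 43 means second inversion — the fifth is in the bass.

G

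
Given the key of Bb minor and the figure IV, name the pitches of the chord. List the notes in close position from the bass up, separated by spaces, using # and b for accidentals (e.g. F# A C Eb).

Scale degree 4 in Bb minor is Eb; here the chord built on it is altered to a major triad. IV is the major subdominant, borrowed from the parallel major.
So the chord is Eb-G-Bb, a major triad.

Eb G Bb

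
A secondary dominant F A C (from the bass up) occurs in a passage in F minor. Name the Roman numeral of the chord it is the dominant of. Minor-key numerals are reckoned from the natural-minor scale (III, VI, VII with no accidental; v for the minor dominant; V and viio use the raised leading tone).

The chord is a major triad on F.
A dominant resolves down a perfect fifth: F → Bb. In F minor, Bb is scale degree 4, i.e. iv.

iv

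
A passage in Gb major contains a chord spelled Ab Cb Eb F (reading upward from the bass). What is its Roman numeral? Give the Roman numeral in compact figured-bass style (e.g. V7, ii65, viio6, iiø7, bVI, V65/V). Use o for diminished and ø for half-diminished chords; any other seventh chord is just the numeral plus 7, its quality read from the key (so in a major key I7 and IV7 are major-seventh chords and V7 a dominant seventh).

Stacked in thirds the chord is F-Ab-Cb-Eb: a half-diminished seventh chord on F.
F is scale degree 7 in Gb major, and a half-diminished seventh chord on that degree is written viiø7.
With Ab in the bass the chord is in first inversion, so the figured bass is 65.

viiø65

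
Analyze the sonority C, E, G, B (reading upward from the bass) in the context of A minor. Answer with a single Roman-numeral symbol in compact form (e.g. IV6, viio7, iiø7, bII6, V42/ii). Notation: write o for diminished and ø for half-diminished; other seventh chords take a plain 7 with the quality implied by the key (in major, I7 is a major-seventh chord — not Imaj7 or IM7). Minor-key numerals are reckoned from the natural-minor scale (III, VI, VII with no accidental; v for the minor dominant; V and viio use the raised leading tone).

III7

The pitches C-E-G-B form a major seventh chord rooted on C.
In A minor, C is the mediant; the diatonic major seventh chord there is III7.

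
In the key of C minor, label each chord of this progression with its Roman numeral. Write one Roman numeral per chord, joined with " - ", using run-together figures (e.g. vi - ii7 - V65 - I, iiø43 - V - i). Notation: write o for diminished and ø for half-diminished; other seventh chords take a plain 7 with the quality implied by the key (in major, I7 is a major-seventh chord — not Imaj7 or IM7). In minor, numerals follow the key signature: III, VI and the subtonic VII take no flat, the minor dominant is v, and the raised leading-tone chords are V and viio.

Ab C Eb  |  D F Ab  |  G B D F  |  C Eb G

VI - iio - V7 - i

Ab-C-Eb: major triad on Ab = scale degree 6 → VI.
D-F-Ab: diminished triad on D = scale degree 2 → iio.
G-B-D-F has root G, degree 5 in C minor, so V7.
C-Eb-G: minor triad on C = scale degree 1 → i.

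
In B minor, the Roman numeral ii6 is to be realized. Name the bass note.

E

ii in B minor has root C#; the chord is C#-E-G#.
The figure 6 means first inversion — the third is in the bass.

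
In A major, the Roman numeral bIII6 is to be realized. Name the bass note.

E

bIII in A major has root C; the chord is C-E-G.
The figure 6 means first inversion — the third is in the bass.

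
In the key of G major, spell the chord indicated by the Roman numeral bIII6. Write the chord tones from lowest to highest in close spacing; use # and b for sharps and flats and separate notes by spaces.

Scale degree 3 in G major is B; lowering it a half step gives Bb. bIII6 is a major triad on the lowered third degree, borrowed from the parallel minor.
So the chord is Bb-D-F, a major triad.
The figured bass 6 indicates first inversion, placing the third (D) in the bass: D-F-Bb.

D F Bb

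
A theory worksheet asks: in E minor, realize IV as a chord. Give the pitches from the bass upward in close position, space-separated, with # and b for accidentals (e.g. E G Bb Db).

Scale degree 4 in E minor is A; here the chord built on it is altered to a major triad. IV is the major subdominant, borrowed from the parallel major.
So the chord is A-C#-E.

A C# E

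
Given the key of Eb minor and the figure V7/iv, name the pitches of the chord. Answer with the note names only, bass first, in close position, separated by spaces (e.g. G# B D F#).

The slash means an applied dominant: we want the dominant of iv. In Eb minor, iv is Ab minor, and its dominant is built on Eb.
Building a dominant seventh chord on Eb gives Eb-G-Bb-Db.

Eb G Bb Db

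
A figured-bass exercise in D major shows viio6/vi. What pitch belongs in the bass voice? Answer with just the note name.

C#

The applied chord viio6/vi is rooted on A#: A#-C#-E.
The figure 6 means first inversion — the third is in the bass.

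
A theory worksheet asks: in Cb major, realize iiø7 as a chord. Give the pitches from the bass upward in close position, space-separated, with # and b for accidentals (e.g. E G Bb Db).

Db Fb Abb Cb

iiø7 is the half-diminished supertonic seventh, borrowed from the parallel minor. In Cb major that root is Db.
So the chord is Db-Fb-Abb-Cb, a half-diminished seventh chord.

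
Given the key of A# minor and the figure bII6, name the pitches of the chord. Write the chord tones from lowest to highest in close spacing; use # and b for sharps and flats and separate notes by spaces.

Scale degree 2 in A# minor is B#; lowering it a half step gives B. bII6 is the Neapolitan sixth — a major triad on the lowered second degree, here in its customary first inversion.
So the chord is B-D#-F#.
The figured bass 6 indicates first inversion, placing the third (D#) in the bass: D#-F#-B.

D# F# B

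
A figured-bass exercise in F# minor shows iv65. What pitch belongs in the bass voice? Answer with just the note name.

iv in F# minor has root B; the chord is B-D-F#-A.
The figure 65 means first inversion — the third is in the bass.

D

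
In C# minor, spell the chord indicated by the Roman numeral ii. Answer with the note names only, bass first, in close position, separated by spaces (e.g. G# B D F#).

ii is the minor supertonic, borrowed from the parallel major (the Dorian ii). In C# minor that root is D#.
So the chord is D#-F#-A#.

D# F# A#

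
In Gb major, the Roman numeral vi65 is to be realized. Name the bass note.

vi in Gb major has root Eb; the chord is Eb-Gb-Bb-Db.
The figure 65 means first inversion — the third is in the bass.

Gb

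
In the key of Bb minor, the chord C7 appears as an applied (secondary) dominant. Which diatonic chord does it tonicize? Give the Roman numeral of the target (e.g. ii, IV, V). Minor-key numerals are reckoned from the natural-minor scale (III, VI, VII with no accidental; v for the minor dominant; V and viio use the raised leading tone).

V

The chord is a dominant seventh chord on C.
A dominant resolves down a perfect fifth: C → F. In Bb minor, F is scale degree 5, i.e. V.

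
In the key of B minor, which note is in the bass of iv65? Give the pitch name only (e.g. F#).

G

iv in B minor has root E; the chord is E-G-B-D.
The figure 65 means first inversion — the third is in the bass.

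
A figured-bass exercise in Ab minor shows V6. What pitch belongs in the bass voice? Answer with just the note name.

G

V in Ab minor has root Eb; the chord is Eb-G-Bb.
The figure 6 means first inversion — the third is in the bass.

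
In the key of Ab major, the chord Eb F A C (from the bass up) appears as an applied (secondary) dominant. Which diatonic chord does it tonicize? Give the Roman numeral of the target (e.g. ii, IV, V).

The chord is a dominant seventh chord on F.
A dominant resolves down a perfect fifth: F → Bb. In Ab major, Bb is scale degree 2, i.e. ii.

ii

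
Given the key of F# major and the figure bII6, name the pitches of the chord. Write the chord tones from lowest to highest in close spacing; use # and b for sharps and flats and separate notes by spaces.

Scale degree 2 in F# major is G#; lowering it a half step gives G. bII6 is the Neapolitan sixth — a major triad on the lowered second degree, here in its customary first inversion.
So the chord is G-B-D.
The figured bass 6 indicates first inversion, placing the third (B) in the bass: B-D-G.

B D G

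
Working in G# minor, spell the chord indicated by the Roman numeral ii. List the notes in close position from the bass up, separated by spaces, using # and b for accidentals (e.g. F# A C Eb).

A# C# E#

ii is the minor supertonic, borrowed from the parallel major (the Dorian ii). In G# minor that root is A#.
So the chord is A#-C#-E#, a minor triad.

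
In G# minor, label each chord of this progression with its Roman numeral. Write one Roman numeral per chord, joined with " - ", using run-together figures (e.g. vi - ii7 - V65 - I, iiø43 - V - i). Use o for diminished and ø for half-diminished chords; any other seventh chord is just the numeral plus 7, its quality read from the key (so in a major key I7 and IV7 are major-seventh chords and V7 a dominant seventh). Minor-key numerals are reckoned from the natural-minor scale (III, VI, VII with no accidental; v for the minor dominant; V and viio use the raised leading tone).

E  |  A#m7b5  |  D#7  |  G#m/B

VI - iiø7 - V7 - i6

E: root E is the submediant; major triad there is VI.
A#m7b5: half-diminished seventh chord on A# = scale degree 2 → iiø7.
D#7: dominant seventh chord on D# = scale degree 5 → V7.
G#m/B: minor triad on G# = scale degree 1 → i6.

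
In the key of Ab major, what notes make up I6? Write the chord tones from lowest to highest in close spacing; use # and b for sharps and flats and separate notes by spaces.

C Eb Ab

In Ab major, scale degree 1 is Ab, and the diatonic chord built there is a major triad.
That chord is spelled Ab-C-Eb.
With the 6 figure the chord is in first inversion; from the bass C upward in close position it reads C-Eb-Ab.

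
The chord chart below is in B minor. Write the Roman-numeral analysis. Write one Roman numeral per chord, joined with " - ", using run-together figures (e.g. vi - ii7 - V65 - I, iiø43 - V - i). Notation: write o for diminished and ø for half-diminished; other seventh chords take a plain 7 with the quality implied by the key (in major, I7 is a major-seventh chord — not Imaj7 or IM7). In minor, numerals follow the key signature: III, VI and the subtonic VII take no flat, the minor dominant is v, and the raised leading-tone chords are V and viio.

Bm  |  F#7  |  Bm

i - V7 - i

Bm has root B, degree 1 in B minor, so i.
F#7: root F# is the dominant; dominant seventh chord there is V7.
Bm: minor triad on B = scale degree 1 → i.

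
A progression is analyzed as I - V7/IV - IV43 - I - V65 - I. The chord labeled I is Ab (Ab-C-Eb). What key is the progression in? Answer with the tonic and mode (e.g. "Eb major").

Ab major

I is given as Ab-C-Eb — a major triad with root Ab.
If Ab is scale degree 1 and the mode makes that degree carry a major triad, the tonic is Ab and the mode is major.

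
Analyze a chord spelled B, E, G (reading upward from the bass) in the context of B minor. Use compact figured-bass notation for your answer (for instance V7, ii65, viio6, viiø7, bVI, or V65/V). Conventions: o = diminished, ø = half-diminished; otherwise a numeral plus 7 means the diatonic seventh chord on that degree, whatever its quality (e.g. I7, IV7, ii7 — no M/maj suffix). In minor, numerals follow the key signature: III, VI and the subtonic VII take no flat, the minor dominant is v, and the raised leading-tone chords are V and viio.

iv64

Stacked in thirds the chord is E-G-B: a minor triad on E.
In B minor, E is the subdominant; the diatonic minor triad there is iv.
With B in the bass the chord is in second inversion, so the figured bass is 64.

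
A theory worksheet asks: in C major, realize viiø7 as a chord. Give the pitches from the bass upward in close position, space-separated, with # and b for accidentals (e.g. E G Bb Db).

The numeral's case and figure indicate a half-diminished seventh chord. In C major its root, scale degree 7, is B.
Stacking thirds from B gives B-D-F-A.

B D F A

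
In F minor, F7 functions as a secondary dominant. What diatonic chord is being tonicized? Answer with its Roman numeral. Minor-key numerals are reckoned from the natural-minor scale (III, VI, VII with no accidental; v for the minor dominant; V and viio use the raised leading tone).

iv

The chord is a dominant seventh chord on F.
A dominant resolves down a perfect fifth: F → Bb. In F minor, Bb is scale degree 4, i.e. iv.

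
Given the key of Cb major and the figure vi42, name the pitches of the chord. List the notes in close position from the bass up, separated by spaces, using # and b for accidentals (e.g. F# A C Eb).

The numeral's case and figure indicate a minor seventh chord. In Cb major its root, the submediant, is Ab.
That chord is spelled Ab-Cb-Eb-Gb.
With the 42 figure the chord is in third inversion; from the bass Gb upward in close position it reads Gb-Ab-Cb-Eb.

Gb Ab Cb Eb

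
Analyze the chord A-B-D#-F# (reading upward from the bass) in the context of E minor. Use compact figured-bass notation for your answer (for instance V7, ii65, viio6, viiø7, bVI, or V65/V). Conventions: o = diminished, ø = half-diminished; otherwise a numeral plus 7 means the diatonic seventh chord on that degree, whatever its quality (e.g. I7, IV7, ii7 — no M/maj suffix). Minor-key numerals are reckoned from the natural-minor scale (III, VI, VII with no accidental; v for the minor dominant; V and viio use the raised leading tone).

V42

The pitches B-D#-F#-A form a dominant seventh chord rooted on B.
B is scale degree 5 in E minor, and a dominant seventh chord on that degree is written V7.
With A in the bass the chord is in third inversion, so the figured bass is 42.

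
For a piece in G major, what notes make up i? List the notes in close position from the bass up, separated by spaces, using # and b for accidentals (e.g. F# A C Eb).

i is the minor tonic, borrowed from the parallel minor. In G major that root is G.
So the chord is G-Bb-D, a minor triad.

G Bb D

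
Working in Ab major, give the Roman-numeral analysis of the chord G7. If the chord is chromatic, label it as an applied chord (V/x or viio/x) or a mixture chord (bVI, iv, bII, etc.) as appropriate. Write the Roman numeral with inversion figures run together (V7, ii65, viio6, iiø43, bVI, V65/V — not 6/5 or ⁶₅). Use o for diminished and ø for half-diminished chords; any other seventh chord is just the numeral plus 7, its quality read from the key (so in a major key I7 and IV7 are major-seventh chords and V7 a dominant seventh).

Stacked in thirds the chord is G-B-D-F: a dominant seventh chord on G.
G is not a diatonic chord root with this quality in Ab major, but it lies a perfect fifth above C (iii), so the chord functions as an applied dominant of iii.

V7/iii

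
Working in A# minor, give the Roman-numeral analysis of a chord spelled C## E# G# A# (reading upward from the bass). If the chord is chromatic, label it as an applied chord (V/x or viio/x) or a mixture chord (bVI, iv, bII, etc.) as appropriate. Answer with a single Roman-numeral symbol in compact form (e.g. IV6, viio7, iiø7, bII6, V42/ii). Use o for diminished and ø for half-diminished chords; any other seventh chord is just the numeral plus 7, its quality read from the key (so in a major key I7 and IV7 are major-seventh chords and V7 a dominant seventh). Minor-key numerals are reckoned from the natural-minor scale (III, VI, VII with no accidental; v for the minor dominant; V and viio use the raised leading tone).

V65/iv

Stacked in thirds the chord is A#-C##-E#-G#: a dominant seventh chord on A#.
A# is not a diatonic chord root with this quality in A# minor, but it lies a perfect fifth above D# (iv), so the chord functions as an applied dominant of iv.
With C## in the bass the chord is in first inversion, so the figured bass is 65.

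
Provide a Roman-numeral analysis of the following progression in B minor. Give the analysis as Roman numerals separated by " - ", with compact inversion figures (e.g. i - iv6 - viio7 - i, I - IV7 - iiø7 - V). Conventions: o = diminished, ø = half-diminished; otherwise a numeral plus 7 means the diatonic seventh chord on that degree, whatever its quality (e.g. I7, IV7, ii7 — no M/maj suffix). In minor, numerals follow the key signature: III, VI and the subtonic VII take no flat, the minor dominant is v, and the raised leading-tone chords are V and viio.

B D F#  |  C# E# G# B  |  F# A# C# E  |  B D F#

B-D-F# has root B, degree 1 in B minor, so i.
C#-E#-G#-B is the secondary dominant of V (dominant seventh chord on C#): V7/V.
F#-A#-C#-E: root F# is the dominant; dominant seventh chord there is V7.
B-D-F#: minor triad on B = scale degree 1 → i.

i - V7/V - V7 - i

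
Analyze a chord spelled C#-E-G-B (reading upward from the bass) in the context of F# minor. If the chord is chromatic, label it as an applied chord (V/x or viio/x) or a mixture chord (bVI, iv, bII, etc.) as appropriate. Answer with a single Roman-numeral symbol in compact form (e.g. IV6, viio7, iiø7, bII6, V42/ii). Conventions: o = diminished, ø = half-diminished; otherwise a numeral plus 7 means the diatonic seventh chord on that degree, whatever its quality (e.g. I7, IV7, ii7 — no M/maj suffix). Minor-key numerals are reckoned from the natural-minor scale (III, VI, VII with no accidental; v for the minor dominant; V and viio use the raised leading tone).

Stacked in thirds the chord is C#-E-G-B: a half-diminished seventh chord on C#.
C# sits a half step below D (VI in F# minor); a diminished chord there is the applied leading-tone chord of VI.

viiø7/VI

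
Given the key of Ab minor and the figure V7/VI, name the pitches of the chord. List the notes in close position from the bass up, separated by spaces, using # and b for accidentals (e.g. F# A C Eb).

V7/VI is a secondary dominant — the dominant seventh of VI. VI in Ab minor is Fb, so the applied chord's root is Cb, a perfect fifth above.
Building a dominant seventh chord on Cb gives Cb-Eb-Gb-Bbb.

Cb Eb Gb Bbb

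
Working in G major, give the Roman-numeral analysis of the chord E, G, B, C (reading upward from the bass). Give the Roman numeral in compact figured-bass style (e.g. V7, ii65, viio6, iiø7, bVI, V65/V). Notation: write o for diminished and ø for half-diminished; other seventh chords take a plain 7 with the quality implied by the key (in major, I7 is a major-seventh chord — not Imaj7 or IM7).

The pitches C-E-G-B form a major seventh chord rooted on C.
C is scale degree 4 in G major, and a major seventh chord on that degree is written IV7.
With E in the bass the chord is in first inversion, so the figured bass is 65.

IV65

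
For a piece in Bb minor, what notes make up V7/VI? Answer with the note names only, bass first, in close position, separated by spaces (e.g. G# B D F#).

Db F Ab Cb

The slash means an applied dominant: we want the dominant of VI. In Bb minor, VI is Gb major, and its dominant is built on Db.
Building a dominant seventh chord on Db gives Db-F-Ab-Cb.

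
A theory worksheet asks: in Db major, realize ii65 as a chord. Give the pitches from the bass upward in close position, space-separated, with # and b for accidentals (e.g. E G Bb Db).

The numeral's case and figure indicate a minor seventh chord. In Db major its root, scale degree 2, is Eb.
That chord is spelled Eb-Gb-Bb-Db.
With the 65 figure the chord is in first inversion; from the bass Gb upward in close position it reads Gb-Bb-Db-Eb.

Gb Bb Db Eb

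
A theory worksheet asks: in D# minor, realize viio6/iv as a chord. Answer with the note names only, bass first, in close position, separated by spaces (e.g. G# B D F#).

The slash marks an applied leading-tone chord: viio of iv. In D# minor, iv is G#, so the leading tone to it is F##, a half step below.
Building a diminished triad on F## gives F##-A#-C#.
The figured bass 6 indicates first inversion, placing the third (A#) in the bass: A#-C#-F##.

A# C# F##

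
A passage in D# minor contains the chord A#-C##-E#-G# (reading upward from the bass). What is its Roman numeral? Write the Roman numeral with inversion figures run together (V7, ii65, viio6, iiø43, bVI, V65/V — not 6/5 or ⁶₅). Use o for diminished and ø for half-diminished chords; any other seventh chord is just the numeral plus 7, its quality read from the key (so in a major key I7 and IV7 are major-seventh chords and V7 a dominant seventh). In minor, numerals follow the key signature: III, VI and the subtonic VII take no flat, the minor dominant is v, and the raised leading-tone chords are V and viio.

Stacked in thirds the chord is A#-C##-E#-G#: a dominant seventh chord on A#.
A# is scale degree 5 in D# minor, and a dominant seventh chord on that degree is written V7.

V7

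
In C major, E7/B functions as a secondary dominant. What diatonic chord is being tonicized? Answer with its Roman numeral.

vi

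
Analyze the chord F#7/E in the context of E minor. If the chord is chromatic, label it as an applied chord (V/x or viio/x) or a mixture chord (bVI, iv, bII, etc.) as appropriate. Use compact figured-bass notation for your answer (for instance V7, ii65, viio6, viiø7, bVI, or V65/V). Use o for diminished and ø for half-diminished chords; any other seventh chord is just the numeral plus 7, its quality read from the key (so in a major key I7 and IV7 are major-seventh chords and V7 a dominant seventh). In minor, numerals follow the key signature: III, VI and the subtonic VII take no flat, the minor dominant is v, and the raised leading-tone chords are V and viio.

Stacked in thirds the chord is F#-A#-C#-E: a dominant seventh chord on F#.
F# is not a diatonic chord root with this quality in E minor, but it lies a perfect fifth above B (V), so the chord functions as an applied dominant of V.
With E in the bass the chord is in third inversion, so the figured bass is 42.

V42/V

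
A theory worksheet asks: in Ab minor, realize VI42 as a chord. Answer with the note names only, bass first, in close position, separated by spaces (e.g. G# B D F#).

Eb Fb Ab Cb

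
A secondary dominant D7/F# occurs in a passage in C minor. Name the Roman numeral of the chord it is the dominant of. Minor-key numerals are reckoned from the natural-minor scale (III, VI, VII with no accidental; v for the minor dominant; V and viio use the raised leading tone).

The chord is a dominant seventh chord on D.
A dominant resolves down a perfect fifth: D → G. In C minor, G is scale degree 5, i.e. V.

V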